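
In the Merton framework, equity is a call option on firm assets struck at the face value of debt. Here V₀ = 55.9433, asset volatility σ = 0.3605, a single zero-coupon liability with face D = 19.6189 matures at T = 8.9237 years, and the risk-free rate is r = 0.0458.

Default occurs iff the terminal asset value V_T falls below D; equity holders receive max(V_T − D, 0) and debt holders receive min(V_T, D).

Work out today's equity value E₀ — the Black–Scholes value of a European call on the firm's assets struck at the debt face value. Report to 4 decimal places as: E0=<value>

With assets at 55.9433 and a single debt payment of 19.6189 at 8.9237 years:
d₁ = [ln(V₀/D) + (r + σ²/2)T] / (σ√T)
   = [ln(55.9433/19.6189) + (0.0458 + 0.5·0.3605²)·8.9237] / (0.3605·√8.9237)
   = [1.047845 + 0.988569] / 1.076906 = 1.890986
d₂ = d₁ − σ√T = 1.890986 − 1.076906 = 0.814080
N(d₁) = 0.970687,  N(d₂) = 0.792200,  e^(−rT) = 0.664510
E₀ = V₀·N(d₁) − D·e^(−rT)·N(d₂)
   = 55.9433·0.970687 − 19.6189·0.664510·0.792200 = 43.975547

E0=43.9755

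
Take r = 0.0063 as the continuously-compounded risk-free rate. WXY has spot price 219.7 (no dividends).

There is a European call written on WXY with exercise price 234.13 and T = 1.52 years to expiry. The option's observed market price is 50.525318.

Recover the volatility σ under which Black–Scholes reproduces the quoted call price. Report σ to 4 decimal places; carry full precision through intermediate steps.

sigma = 0.5167

At σ = 0.5167 the Black–Scholes value reproduces the quote:
σ√T = 0.5167·√1.52 = 0.637031
d₁ = (ln(S/K) + (r+σ²/2)T) / (σ√T) = (ln(219.7/234.13) + (0.0063+0.5167²/2)·1.52) / 0.637031 = (-0.063614 + 0.212480) / 0.637031 = 0.233688
d₂ = d₁ − σ√T = 0.233688 − 0.637031 = -0.403343
e^{−rT} = 0.990470
N(d₁) = 0.592386,  N(d₂) = 0.343348
V = S·N(d₁) − K·e^{−rT}·N(d₂) = 130.147295 − 79.621977 = 50.525318 (equal to the quote); since ∂V/∂σ > 0 for all σ, the implied volatility is unique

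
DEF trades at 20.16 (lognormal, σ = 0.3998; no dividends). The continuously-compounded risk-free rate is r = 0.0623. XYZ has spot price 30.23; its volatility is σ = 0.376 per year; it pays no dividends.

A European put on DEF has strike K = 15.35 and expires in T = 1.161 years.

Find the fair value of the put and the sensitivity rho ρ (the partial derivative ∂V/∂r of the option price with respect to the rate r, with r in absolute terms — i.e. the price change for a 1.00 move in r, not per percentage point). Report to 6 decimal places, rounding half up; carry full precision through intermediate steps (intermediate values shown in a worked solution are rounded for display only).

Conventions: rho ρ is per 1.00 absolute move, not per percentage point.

price = 0.865628
ρ = -4.628207

σ√T = 0.3998·√1.161 = 0.430783
d₁ = (ln(S/K) + (r+σ²/2)T) / (σ√T) = (ln(20.16/15.35) + (0.0623+0.3998²/2)·1.161) / 0.430783 = (0.272585 + 0.165117) / 0.430783 = 1.016062
d₂ = d₁ − σ√T = 1.016062 − 0.430783 = 0.585278
e^{−rT} = 0.930224
N(−d₁) = 0.154800,  N(−d₂) = 0.279180
Put price V = K·e^{−rT}·N(−d₂) − S·N(−d₁) = 3.986397 − 3.120769 = 0.865628
ρ = −K·T·e^{−rT}·N(−d₂) = -4.628207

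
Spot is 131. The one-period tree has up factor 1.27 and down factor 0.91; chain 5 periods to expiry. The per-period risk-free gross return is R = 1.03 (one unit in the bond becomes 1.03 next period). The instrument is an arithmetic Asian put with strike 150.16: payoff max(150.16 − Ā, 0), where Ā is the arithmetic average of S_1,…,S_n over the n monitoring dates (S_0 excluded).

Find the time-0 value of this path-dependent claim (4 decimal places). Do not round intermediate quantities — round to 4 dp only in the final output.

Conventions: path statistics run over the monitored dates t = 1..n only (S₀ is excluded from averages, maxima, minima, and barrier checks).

price = 15.9018

No-arbitrage gives p* = (R−d)/(u−d) = 0.3333: enumerate every path, weight its payoff by its p*-probability, and discount by R^5.
Enumerate all 2^5 = 32 price paths (U = up ×1.27, D = down ×0.91); each path with k up-moves has probability p*^k·(1−p*)^(5−k).
DDDDD: Ā=99.5981, payoff=50.5619, prob=0.131687
UDDDD: Ā=138.9995, payoff=11.1605, prob=0.065844
DUDDD: Ā=129.5675, payoff=20.5925, prob=0.065844
UUDDD: Ā=180.8250, payoff=0.0000, prob=0.032922
DDUDD: Ā=120.9844, payoff=29.1756, prob=0.065844
UDUDD: Ā=168.8463, payoff=0.0000, prob=0.032922
DUUDD: Ā=159.4143, payoff=0.0000, prob=0.032922
UUUDD: Ā=222.4793, payoff=0.0000, prob=0.016461
DDDUD: Ā=113.1737, payoff=36.9863, prob=0.065844
UDDUD: Ā=157.9458, payoff=0.0000, prob=0.032922
DUDUD: Ā=148.5138, payoff=1.6462, prob=0.032922
UUDUD: Ā=207.2665, payoff=0.0000, prob=0.016461
DDUUD: Ā=139.9306, payoff=10.2294, prob=0.032922
UDUUD: Ā=195.2878, payoff=0.0000, prob=0.016461
DUUUD: Ā=185.8558, payoff=0.0000, prob=0.016461
UUUUD: Ā=259.3812, payoff=0.0000, prob=0.008230
DDDDU: Ā=106.0661, payoff=44.0939, prob=0.065844
UDDDU: Ā=148.0262, payoff=2.1338, prob=0.032922
DUDDU: Ā=138.5942, payoff=11.5658, prob=0.032922
UUDDU: Ā=193.4227, payoff=0.0000, prob=0.016461
DDUDU: Ā=130.0111, payoff=20.1489, prob=0.032922
UDUDU: Ā=181.4441, payoff=0.0000, prob=0.016461
DUUDU: Ā=172.0121, payoff=0.0000, prob=0.016461
UUUDU: Ā=240.0608, payoff=0.0000, prob=0.008230
DDDUU: Ā=122.2005, payoff=27.9595, prob=0.032922
UDDUU: Ā=170.5435, payoff=0.0000, prob=0.016461
DUDUU: Ā=161.1115, payoff=0.0000, prob=0.016461
UUDUU: Ā=224.8480, payoff=0.0000, prob=0.008230
DDUUU: Ā=152.5284, payoff=0.0000, prob=0.016461
UDUUU: Ā=212.8693, payoff=0.0000, prob=0.008230
DUUUU: Ā=203.4373, payoff=0.0000, prob=0.008230
UUUUU: Ā=283.9180, payoff=0.0000, prob=0.004115
Price = Σ prob·payoff / R^5 = 18.434533 / 1.159274 = 15.9018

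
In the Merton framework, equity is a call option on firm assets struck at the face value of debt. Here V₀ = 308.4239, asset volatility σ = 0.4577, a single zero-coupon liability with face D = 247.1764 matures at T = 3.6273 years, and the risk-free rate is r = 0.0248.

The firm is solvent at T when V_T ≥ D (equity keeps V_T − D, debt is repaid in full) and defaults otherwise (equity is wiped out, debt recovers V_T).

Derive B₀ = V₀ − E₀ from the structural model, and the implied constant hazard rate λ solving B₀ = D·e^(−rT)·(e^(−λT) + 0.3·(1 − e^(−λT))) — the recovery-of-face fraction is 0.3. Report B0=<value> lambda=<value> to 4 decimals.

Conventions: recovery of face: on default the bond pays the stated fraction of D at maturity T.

With assets at 308.4239 and a single debt payment of 247.1764 at 3.6273 years:
d₁ = [ln(V₀/D) + (r + σ²/2)T] / (σ√T)
   = [ln(308.4239/247.1764) + (0.0248 + 0.5·0.4577²)·3.6273] / (0.4577·√3.6273)
   = [0.221373 + 0.469897] / 0.871711 = 0.793004
d₂ = d₁ − σ√T = 0.793004 − 0.871711 = -0.078708
N(d₁) = 0.786112,  N(d₂) = 0.468633,  e^(−rT) = 0.913970
E₀ = V₀·N(d₁) − D·e^(−rT)·N(d₂)
   = 308.4239·0.786112 − 247.1764·0.913970·0.468633 = 136.586083
B₀ = V₀ − E₀ = 308.4239 − 136.586083 = 171.837817
e^(−λT) = (B₀·e^(rT)/D − 0.3)/(1 − 0.3) = (171.8378·1.094127/247.1764 − 0.3)/0.7 = 0.65805811
λ = −ln(0.65805811)/3.6273 = 0.115365

B0=171.8378 lambda=0.1154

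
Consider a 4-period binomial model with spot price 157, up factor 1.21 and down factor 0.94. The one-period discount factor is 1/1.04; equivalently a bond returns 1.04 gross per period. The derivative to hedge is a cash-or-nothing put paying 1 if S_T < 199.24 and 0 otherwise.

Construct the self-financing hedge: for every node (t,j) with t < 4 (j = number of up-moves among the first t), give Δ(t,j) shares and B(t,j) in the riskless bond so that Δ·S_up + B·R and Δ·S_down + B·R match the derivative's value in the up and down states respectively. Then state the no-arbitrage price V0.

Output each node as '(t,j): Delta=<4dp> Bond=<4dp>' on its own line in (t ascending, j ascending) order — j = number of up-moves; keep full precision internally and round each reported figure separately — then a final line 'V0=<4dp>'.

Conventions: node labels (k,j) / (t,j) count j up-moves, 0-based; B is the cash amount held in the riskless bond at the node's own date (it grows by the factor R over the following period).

No-arbitrage ⇒ martingale measure with p* = (R−d)/(u−d) = 0.3704.
Terminal payoffs: V(4,0)=1.0000, V(4,1)=1.0000, V(4,2)=0.0000, V(4,3)=0.0000, V(4,4)=0.0000
Node (3,0) S=130.4017: V=(p*·1.0000+(1−p*)·1.0000)/1.04=0.9615; Δ=(1.0000−1.0000)/(157.7860−122.5776)=0.0000; B=V−Δ·S=0.9615
Node (3,1) S=167.8575: V=(p*·0.0000+(1−p*)·1.0000)/1.04=0.6054; Δ=(0.0000−1.0000)/(203.1076−157.7860)=-0.0221; B=V−Δ·S=4.3091
Node (3,2) S=216.0719: V=(p*·0.0000+(1−p*)·0.0000)/1.04=0.0000; Δ=(0.0000−0.0000)/(261.4470−203.1076)=0.0000; B=V−Δ·S=0.0000
Node (3,3) S=278.1351: V=(p*·0.0000+(1−p*)·0.0000)/1.04=0.0000; Δ=(0.0000−0.0000)/(336.5434−261.4470)=0.0000; B=V−Δ·S=0.0000
Node (2,0) S=138.7252: V=(p*·0.6054+(1−p*)·0.9615)/1.04=0.7977; Δ=(0.6054−0.9615)/(167.8575−130.4017)=-0.0095; B=V−Δ·S=2.1167
Node (2,1) S=178.5718: V=(p*·0.0000+(1−p*)·0.6054)/1.04=0.3665; Δ=(0.0000−0.6054)/(216.0719−167.8575)=-0.0126; B=V−Δ·S=2.6088
Node (2,2) S=229.8637: V=(p*·0.0000+(1−p*)·0.0000)/1.04=0.0000; Δ=(0.0000−0.0000)/(278.1351−216.0719)=0.0000; B=V−Δ·S=0.0000
Node (1,0) S=147.5800: V=(p*·0.3665+(1−p*)·0.7977)/1.04=0.6135; Δ=(0.3665−0.7977)/(178.5718−138.7252)=-0.0108; B=V−Δ·S=2.2105
Node (1,1) S=189.9700: V=(p*·0.0000+(1−p*)·0.3665)/1.04=0.2219; Δ=(0.0000−0.3665)/(229.8637−178.5718)=-0.0071; B=V−Δ·S=1.5794
Node (0,0) S=157.0000: V=(p*·0.2219+(1−p*)·0.6135)/1.04=0.4504; Δ=(0.2219−0.6135)/(189.9700−147.5800)=-0.0092; B=V−Δ·S=1.9008
As a check, the time-0 holding Δ(0,0)·S0 + B(0,0) comes to 0.4504 — exactly V0.

(0,0): Delta=-0.0092 Bond=1.9008
(1,0): Delta=-0.0108 Bond=2.2105
(1,1): Delta=-0.0071 Bond=1.5794
(2,0): Delta=-0.0095 Bond=2.1167
(2,1): Delta=-0.0126 Bond=2.6088
(2,2): Delta=0.0000 Bond=0.0000
(3,0): Delta=0.0000 Bond=0.9615
(3,1): Delta=-0.0221 Bond=4.3091
(3,2): Delta=0.0000 Bond=0.0000
(3,3): Delta=0.0000 Bond=0.0000
V0=0.4504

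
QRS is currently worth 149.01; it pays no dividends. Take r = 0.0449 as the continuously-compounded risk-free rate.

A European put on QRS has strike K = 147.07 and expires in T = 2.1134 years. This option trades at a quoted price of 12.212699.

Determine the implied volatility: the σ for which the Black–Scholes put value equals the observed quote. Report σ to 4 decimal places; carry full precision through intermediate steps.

At σ = 0.2314 the Black–Scholes value reproduces the quote:
σ√T = 0.2314·√2.1134 = 0.336399
d₁ = (ln(S/K) + (r+σ²/2)T) / (σ√T) = (ln(149.01/147.07) + (0.0449+0.2314²/2)·2.1134) / 0.336399 = (0.013105 + 0.151474) / 0.336399 = 0.489236
d₂ = d₁ − σ√T = 0.489236 − 0.336399 = 0.152838
e^{−rT} = 0.909471
N(−d₁) = 0.312337,  N(−d₂) = 0.439263
V = K·e^{−rT}·N(−d₂) − S·N(−d₁) = 58.754065 − 46.541365 = 12.212699 (matching the quote); vega is positive throughout, so no other σ reproduces this price

sigma = 0.2314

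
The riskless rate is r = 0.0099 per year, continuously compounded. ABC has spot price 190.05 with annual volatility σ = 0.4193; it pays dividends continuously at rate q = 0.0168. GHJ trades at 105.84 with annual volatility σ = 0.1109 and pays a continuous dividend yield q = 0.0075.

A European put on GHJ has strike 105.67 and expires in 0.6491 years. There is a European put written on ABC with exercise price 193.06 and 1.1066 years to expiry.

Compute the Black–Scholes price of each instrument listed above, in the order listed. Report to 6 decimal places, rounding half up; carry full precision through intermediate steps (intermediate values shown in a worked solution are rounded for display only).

price(GHJ put K=105.67) = 3.583073
price(ABC put K=193.06) = 35.195862

[GHJ put K=105.67]
σ√T = 0.1109·√0.6491 = 0.089349
d₁ = (ln(S/K) + (r−q+σ²/2)T) / (σ√T) = (ln(105.84/105.67) + (0.0099−0.0075+0.1109²/2)·0.6491) / 0.089349 = (0.001607 + 0.005549) / 0.089349 = 0.080101
d₂ = d₁ − σ√T = 0.080101 − 0.089349 = -0.009247
e^{−rT} = 0.993595
e^{−qT} = 0.995144
N(−d₁) = 0.468078,  N(−d₂) = 0.503689
price = K·e^{−rT}·N(−d₂) − S·e^{−qT}·N(−d₁) = 52.883903 − 49.300829 = 3.583073
[ABC put K=193.06]
σ√T = 0.4193·√1.1066 = 0.441083
d₁ = (ln(S/K) + (r−q+σ²/2)T) / (σ√T) = (ln(190.05/193.06) + (0.0099−0.0168+0.4193²/2)·1.1066) / 0.441083 = (-0.015714 + 0.089642) / 0.441083 = 0.167605
d₂ = d₁ − σ√T = 0.167605 − 0.441083 = -0.273478
e^{−rT} = 0.989104
e^{−qT} = 0.981581
N(−d₁) = 0.433447,  N(−d₂) = 0.607757
price = K·e^{−rT}·N(−d₂) − S·e^{−qT}·N(−d₁) = 116.055164 − 80.859302 = 35.195862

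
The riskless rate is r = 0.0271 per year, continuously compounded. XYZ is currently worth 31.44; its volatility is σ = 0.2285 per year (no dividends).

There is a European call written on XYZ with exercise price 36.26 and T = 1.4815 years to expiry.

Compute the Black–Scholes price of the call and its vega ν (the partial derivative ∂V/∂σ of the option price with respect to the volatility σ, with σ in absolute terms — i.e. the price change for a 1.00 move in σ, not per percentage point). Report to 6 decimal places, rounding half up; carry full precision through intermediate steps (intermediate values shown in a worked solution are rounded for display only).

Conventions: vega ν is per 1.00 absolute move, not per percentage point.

price = 2.212515
ν = 14.870082

σ√T = 0.2285·√1.4815 = 0.278123
d₁ = (ln(S/K) + (r+σ²/2)T) / (σ√T) = (ln(31.44/36.26) + (0.0271+0.2285²/2)·1.4815) / 0.278123 = (-0.142634 + 0.078825) / 0.278123 = -0.229429
d₂ = d₁ − σ√T = -0.229429 − 0.278123 = -0.507552
e^{−rT} = 0.960647
N(d₁) = 0.409268,  N(d₂) = 0.305884
Call price V = S·N(d₁) − K·e^{−rT}·N(d₂) = 12.867384 − 10.654869 = 2.212515
φ(d₁) = (1/√(2π))·e^{−d₁²/2} = 0.388580
ν = S·φ(d₁)·√T = 14.870082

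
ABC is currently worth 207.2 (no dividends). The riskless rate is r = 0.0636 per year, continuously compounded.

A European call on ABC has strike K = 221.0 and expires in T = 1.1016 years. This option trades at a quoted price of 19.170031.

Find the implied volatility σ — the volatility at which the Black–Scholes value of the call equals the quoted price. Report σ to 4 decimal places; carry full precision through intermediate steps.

sigma = 0.2153

At σ = 0.2153 the Black–Scholes value reproduces the quote:
σ√T = 0.2153·√1.1016 = 0.225973
d₁ = (ln(S/K) + (r+σ²/2)T) / (σ√T) = (ln(207.2/221.0) + (0.0636+0.2153²/2)·1.1016) / 0.225973 = (-0.064478 + 0.095594) / 0.225973 = 0.137695
d₂ = d₁ − σ√T = 0.137695 − 0.225973 = -0.088277
e^{−rT} = 0.932336
N(d₁) = 0.554759,  N(d₂) = 0.464828
V = S·N(d₁) − K·e^{−rT}·N(d₂) = 114.946152 − 95.776121 = 19.170031 (matching the quote); vega is positive throughout, so no other σ reproduces this price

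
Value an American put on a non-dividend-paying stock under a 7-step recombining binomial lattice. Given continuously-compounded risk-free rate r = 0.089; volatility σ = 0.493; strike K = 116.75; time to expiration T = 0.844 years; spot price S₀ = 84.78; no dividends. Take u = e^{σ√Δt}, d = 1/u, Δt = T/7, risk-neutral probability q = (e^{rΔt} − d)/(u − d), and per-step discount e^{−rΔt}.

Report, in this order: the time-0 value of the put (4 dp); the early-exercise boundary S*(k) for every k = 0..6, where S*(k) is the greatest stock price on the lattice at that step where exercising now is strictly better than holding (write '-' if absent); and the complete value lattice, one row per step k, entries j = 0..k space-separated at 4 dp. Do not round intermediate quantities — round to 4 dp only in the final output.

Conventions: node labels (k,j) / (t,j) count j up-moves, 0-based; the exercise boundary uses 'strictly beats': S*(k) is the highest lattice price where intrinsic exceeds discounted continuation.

params: Δt=0.12057 u=1.18671 d=0.84266 q=0.48867 e^(-rΔt)=0.98933
t_7 payoffs: 91.1714 80.7281 66.0209 45.3089 16.1406 0.0000 0.0000 0.0000
t_6: node(6,0) S=30.3544 payoff=86.3956 vs cont=85.1495 → 86.3956 [stop]  node(6,1) S=42.7477 payoff=74.0023 vs cont=72.7562 → 74.0023 [stop]  node(6,2) S=60.2009 payoff=56.5491 vs cont=55.3030 → 56.5491 [stop]  node(6,3) S=84.7800 payoff=31.9700 vs cont=30.7239 → 31.9700 [stop]  node(6,4) S=119.3944 payoff=0.0000 vs cont=8.1651 → 8.1651 [wait]  node(6,5) S=168.1414 payoff=0.0000 vs cont=0.0000 → 0.0000 [wait]  node(6,6) S=236.7910 payoff=0.0000 vs cont=0.0000 → 0.0000 [wait]  ⇒ S*(6)=84.7800
t_5: node(5,0) S=36.0219 payoff=80.7281 vs cont=79.4819 → 80.7281 [stop]  node(5,1) S=50.7291 payoff=66.0209 vs cont=64.7747 → 66.0209 [stop]  node(5,2) S=71.4411 payoff=45.3089 vs cont=44.0628 → 45.3089 [stop]  node(5,3) S=100.6094 payoff=16.1406 vs cont=20.1203 → 20.1203 [wait]  node(5,4) S=141.6868 payoff=0.0000 vs cont=4.1306 → 4.1306 [wait]  node(5,5) S=199.5353 payoff=0.0000 vs cont=0.0000 → 0.0000 [wait]  ⇒ S*(5)=71.4411
t_4: node(4,0) S=42.7477 payoff=74.0023 vs cont=72.7562 → 74.0023 [stop]  node(4,1) S=60.2009 payoff=56.5491 vs cont=55.3030 → 56.5491 [stop]  node(4,2) S=84.7800 payoff=31.9700 vs cont=32.6479 → 32.6479 [wait]  node(4,3) S=119.3944 payoff=0.0000 vs cont=12.1753 → 12.1753 [wait]  node(4,4) S=168.1414 payoff=0.0000 vs cont=2.0895 → 2.0895 [wait]  ⇒ S*(4)=60.2009
t_3: node(3,0) S=50.7291 payoff=66.0209 vs cont=64.7747 → 66.0209 [stop]  node(3,1) S=71.4411 payoff=45.3089 vs cont=44.3905 → 45.3089 [stop]  node(3,2) S=100.6094 payoff=16.1406 vs cont=22.4020 → 22.4020 [wait]  node(3,3) S=141.6868 payoff=0.0000 vs cont=7.1694 → 7.1694 [wait]  ⇒ S*(3)=71.4411
t_2: node(2,0) S=60.2009 payoff=56.5491 vs cont=55.3030 → 56.5491 [stop]  node(2,1) S=84.7800 payoff=31.9700 vs cont=33.7509 → 33.7509 [wait]  node(2,2) S=119.3944 payoff=0.0000 vs cont=14.7987 → 14.7987 [wait]  ⇒ S*(2)=60.2009
t_1: node(1,0) S=71.4411 payoff=45.3089 vs cont=44.9238 → 45.3089 [stop]  node(1,1) S=100.6094 payoff=16.1406 vs cont=24.2282 → 24.2282 [wait]  ⇒ S*(1)=71.4411
t_0: node(0,0) S=84.7800 payoff=31.9700 vs cont=34.6338 → 34.6338 [wait]  ⇒ S*(0)=-

price = 34.6338
boundary = - 71.4411 60.2009 71.4411 60.2009 71.4411 84.7800
tree:
34.6338
45.3089 24.2282
56.5491 33.7509 14.7987
66.0209 45.3089 22.4020 7.1694
74.0023 56.5491 32.6479 12.1753 2.0895
80.7281 66.0209 45.3089 20.1203 4.1306 0.0000
86.3956 74.0023 56.5491 31.9700 8.1651 0.0000 0.0000
91.1714 80.7281 66.0209 45.3089 16.1406 0.0000 0.0000 0.0000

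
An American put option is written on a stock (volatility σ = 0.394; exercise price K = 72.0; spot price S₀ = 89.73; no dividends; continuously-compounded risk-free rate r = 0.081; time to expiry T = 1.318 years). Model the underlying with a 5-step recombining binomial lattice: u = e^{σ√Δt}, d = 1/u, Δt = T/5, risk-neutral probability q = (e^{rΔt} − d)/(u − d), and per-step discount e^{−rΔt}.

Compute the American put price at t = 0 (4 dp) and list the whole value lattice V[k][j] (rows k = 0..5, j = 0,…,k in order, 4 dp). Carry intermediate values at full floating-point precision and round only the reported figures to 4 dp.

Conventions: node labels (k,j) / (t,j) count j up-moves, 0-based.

price = 4.7318
tree:
4.7318
8.3035 1.3999
14.1486 2.8750 0.0000
23.0919 5.9046 0.0000 0.0000
32.0489 12.1267 0.0000 0.0000 0.0000
39.3656 23.0919 0.0000 0.0000 0.0000 0.0000

Δt=0.26360, u=1.22420, d=0.81686, q=0.50258, disc=e^(-rΔt)=0.97887
k=5 terminal: V=max(K-S,0) → 39.3656 23.0919 0.0000 0.0000 0.0000 0.0000
k=4: j=0 S=39.9511 intr=32.0489 cont=30.5279 V=32.0489[EX]; j=1 S=59.8733 intr=12.1267 cont=11.2437 V=12.1267[EX]; j=2 S=89.7300 intr=0.0000 cont=0.0000 V=0.0000[hold]; j=3 S=134.4752 intr=0.0000 cont=0.0000 V=0.0000[hold]; j=4 S=201.5334 intr=0.0000 cont=0.0000 V=0.0000[hold]
k=3: j=0 S=48.9081 intr=23.0919 cont=21.5709 V=23.0919[EX]; j=1 S=73.2969 intr=0.0000 cont=5.9046 V=5.9046[hold]; j=2 S=109.8475 intr=0.0000 cont=0.0000 V=0.0000[hold]; j=3 S=164.6246 intr=0.0000 cont=0.0000 V=0.0000[hold]
k=2: j=0 S=59.8733 intr=12.1267 cont=14.1486 V=14.1486[hold]; j=1 S=89.7300 intr=0.0000 cont=2.8750 V=2.8750[hold]; j=2 S=134.4752 intr=0.0000 cont=0.0000 V=0.0000[hold]
k=1: j=0 S=73.2969 intr=0.0000 cont=8.3035 V=8.3035[hold]; j=1 S=109.8475 intr=0.0000 cont=1.3999 V=1.3999[hold]
k=0: j=0 S=89.7300 intr=0.0000 cont=4.7318 V=4.7318[hold]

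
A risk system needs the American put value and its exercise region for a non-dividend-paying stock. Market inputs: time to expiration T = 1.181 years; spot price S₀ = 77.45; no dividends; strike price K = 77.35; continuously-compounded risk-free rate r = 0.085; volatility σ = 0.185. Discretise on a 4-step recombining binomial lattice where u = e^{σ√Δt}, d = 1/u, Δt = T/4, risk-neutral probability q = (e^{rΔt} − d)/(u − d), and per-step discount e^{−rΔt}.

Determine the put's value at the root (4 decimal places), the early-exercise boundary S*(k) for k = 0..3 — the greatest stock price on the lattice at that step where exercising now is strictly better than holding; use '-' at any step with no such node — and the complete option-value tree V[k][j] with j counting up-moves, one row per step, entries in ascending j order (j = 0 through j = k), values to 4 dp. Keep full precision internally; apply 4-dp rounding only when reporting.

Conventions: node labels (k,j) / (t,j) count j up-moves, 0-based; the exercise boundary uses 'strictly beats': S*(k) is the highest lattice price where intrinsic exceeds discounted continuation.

Δt=0.29525  u=1.10575  d=0.90436  q=0.60109  discount=0.97522
step 4 (expiry): payoffs max(K−S,0) = 25.5423 14.0056 0.0000 0.0000 0.0000
step 3: (k=3,j=0): S=57.2864, K−S=20.0636, hold=18.1466 ⇒ V=20.0636 exercise | (k=3,j=1): S=70.0430, K−S=7.3070, hold=5.4486 ⇒ V=7.3070 exercise | (k=3,j=2): S=85.6403, K−S=0.0000, hold=0.0000 ⇒ V=0.0000 continue | (k=3,j=3): S=104.7108, K−S=0.0000, hold=0.0000 ⇒ V=0.0000 continue  boundary S*=70.0430
step 2: (k=2,j=0): S=63.3444, K−S=14.0056, hold=12.0886 ⇒ V=14.0056 exercise | (k=2,j=1): S=77.4500, K−S=0.0000, hold=2.8426 ⇒ V=2.8426 continue | (k=2,j=2): S=94.6967, K−S=0.0000, hold=0.0000 ⇒ V=0.0000 continue  boundary S*=63.3444
step 1: (k=1,j=0): S=70.0430, K−S=7.3070, hold=7.1149 ⇒ V=7.3070 exercise | (k=1,j=1): S=85.6403, K−S=0.0000, hold=1.1059 ⇒ V=1.1059 continue  boundary S*=70.0430
step 0: (k=0,j=0): S=77.4500, K−S=0.0000, hold=3.4909 ⇒ V=3.4909 continue  boundary S*=-

price = 3.4909
boundary = - 70.0430 63.3444 70.0430
tree:
3.4909
7.3070 1.1059
14.0056 2.8426 0.0000
20.0636 7.3070 0.0000 0.0000
25.5423 14.0056 0.0000 0.0000 0.0000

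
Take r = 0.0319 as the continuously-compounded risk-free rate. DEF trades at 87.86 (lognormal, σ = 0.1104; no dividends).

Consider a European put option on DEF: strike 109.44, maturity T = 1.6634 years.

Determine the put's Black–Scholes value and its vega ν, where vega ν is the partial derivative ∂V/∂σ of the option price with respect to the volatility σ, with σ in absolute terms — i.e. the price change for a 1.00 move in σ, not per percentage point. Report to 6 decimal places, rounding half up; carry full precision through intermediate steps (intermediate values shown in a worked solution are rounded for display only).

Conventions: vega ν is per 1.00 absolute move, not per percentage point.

σ√T = 0.1104·√1.6634 = 0.142386
d₁ = (ln(S/K) + (r+σ²/2)T) / (σ√T) = (ln(87.86/109.44) + (0.0319+0.1104²/2)·1.6634) / 0.142386 = (-0.219632 + 0.063199) / 0.142386 = -1.098650
d₂ = d₁ − σ√T = -1.098650 − 0.142386 = -1.241036
e^{−rT} = 0.948321
N(−d₁) = 0.864040,  N(−d₂) = 0.892704
Put price V = K·e^{−rT}·N(−d₂) − S·N(−d₁) = 92.648576 − 75.914526 = 16.734050
φ(d₁) = (1/√(2π))·e^{−d₁²/2} = 0.218176
ν = S·φ(d₁)·√T = 24.722698

price = 16.734050
ν = 24.722698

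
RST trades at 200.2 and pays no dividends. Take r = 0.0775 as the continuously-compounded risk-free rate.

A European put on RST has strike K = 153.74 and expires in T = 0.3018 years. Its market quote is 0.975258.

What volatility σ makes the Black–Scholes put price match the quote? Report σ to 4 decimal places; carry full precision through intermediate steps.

sigma = 0.3492

At σ = 0.3492 the Black–Scholes value reproduces the quote:
σ√T = 0.3492·√0.3018 = 0.191838
d₁ = (ln(S/K) + (r+σ²/2)T) / (σ√T) = (ln(200.2/153.74) + (0.0775+0.3492²/2)·0.3018) / 0.191838 = (0.264054 + 0.041790) / 0.191838 = 1.594287
d₂ = d₁ − σ√T = 1.594287 − 0.191838 = 1.402450
e^{−rT} = 0.976882
N(−d₁) = 0.055436,  N(−d₂) = 0.080390
V = K·e^{−rT}·N(−d₂) − S·N(−d₁) = 12.073514 − 11.098256 = 0.975258 (matching the quote); vega is positive throughout, so no other σ reproduces this price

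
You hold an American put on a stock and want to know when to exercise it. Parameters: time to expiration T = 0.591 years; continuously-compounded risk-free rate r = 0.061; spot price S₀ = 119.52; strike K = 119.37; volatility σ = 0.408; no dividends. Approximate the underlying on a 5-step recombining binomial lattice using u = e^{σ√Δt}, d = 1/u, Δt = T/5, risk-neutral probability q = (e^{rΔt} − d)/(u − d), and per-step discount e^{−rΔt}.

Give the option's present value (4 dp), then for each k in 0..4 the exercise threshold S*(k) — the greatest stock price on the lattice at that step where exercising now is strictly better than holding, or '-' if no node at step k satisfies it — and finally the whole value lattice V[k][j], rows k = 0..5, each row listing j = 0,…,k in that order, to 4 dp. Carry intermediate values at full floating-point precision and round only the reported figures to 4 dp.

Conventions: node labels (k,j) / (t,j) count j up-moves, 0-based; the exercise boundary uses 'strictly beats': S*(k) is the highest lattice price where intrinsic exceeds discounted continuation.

Δt=0.11820  u=1.15059  d=0.86912  q=0.49070  discount=0.99282
step 5 (expiry): payoffs max(K−S,0) = 60.0986 40.9037 15.4925 0.0000 0.0000 0.0000
step 4: (k=4,j=0): S=68.1969, K−S=51.1731, hold=50.3156 ⇒ V=51.1731 exercise | (k=4,j=1): S=90.2823, K−S=29.0877, hold=28.2301 ⇒ V=29.0877 exercise | (k=4,j=2): S=119.5200, K−S=0.0000, hold=7.8337 ⇒ V=7.8337 continue | (k=4,j=3): S=158.2263, K−S=0.0000, hold=0.0000 ⇒ V=0.0000 continue | (k=4,j=4): S=209.4676, K−S=0.0000, hold=0.0000 ⇒ V=0.0000 continue  boundary S*=90.2823
step 3: (k=3,j=0): S=78.4663, K−S=40.9037, hold=40.0461 ⇒ V=40.9037 exercise | (k=3,j=1): S=103.8775, K−S=15.4925, hold=18.5243 ⇒ V=18.5243 continue | (k=3,j=2): S=137.5180, K−S=0.0000, hold=3.9610 ⇒ V=3.9610 continue | (k=3,j=3): S=182.0530, K−S=0.0000, hold=0.0000 ⇒ V=0.0000 continue  boundary S*=78.4663
step 2: (k=2,j=0): S=90.2823, K−S=29.0877, hold=29.7072 ⇒ V=29.7072 continue | (k=2,j=1): S=119.5200, K−S=0.0000, hold=11.2964 ⇒ V=11.2964 continue | (k=2,j=2): S=158.2263, K−S=0.0000, hold=2.0029 ⇒ V=2.0029 continue  boundary S*=-
step 1: (k=1,j=0): S=103.8775, K−S=15.4925, hold=20.5245 ⇒ V=20.5245 continue | (k=1,j=1): S=137.5180, K−S=0.0000, hold=6.6877 ⇒ V=6.6877 continue  boundary S*=-
step 0: (k=0,j=0): S=119.5200, K−S=0.0000, hold=13.6361 ⇒ V=13.6361 continue  boundary S*=-

price = 13.6361
boundary = - - - 78.4663 90.2823
tree:
13.6361
20.5245 6.6877
29.7072 11.2964 2.0029
40.9037 18.5243 3.9610 0.0000
51.1731 29.0877 7.8337 0.0000 0.0000
60.0986 40.9037 15.4925 0.0000 0.0000 0.0000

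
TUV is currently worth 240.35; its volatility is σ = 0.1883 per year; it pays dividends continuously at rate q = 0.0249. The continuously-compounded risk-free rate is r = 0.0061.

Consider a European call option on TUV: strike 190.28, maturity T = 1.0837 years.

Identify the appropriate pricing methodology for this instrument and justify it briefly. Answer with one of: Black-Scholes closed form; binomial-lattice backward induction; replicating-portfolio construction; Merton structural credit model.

framework: Black-Scholes closed form

Key observation: everything needed for the exact continuous-time valuation of the European call on TUV (strike 190.28) is given, and no feature rules the closed form out.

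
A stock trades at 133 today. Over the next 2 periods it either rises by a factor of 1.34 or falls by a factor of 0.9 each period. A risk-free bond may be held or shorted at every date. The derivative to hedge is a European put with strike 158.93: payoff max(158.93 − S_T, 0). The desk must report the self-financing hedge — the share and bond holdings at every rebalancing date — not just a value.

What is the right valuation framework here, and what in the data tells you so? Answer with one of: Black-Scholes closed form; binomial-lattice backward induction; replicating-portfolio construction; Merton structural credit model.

Key observation: since the answer must list Δ and B at each node of the 1.34/0.9 lattice on 133, the replicating-portfolio method — solving the two-state system at every node — is the one that applies.

framework: replicating-portfolio construction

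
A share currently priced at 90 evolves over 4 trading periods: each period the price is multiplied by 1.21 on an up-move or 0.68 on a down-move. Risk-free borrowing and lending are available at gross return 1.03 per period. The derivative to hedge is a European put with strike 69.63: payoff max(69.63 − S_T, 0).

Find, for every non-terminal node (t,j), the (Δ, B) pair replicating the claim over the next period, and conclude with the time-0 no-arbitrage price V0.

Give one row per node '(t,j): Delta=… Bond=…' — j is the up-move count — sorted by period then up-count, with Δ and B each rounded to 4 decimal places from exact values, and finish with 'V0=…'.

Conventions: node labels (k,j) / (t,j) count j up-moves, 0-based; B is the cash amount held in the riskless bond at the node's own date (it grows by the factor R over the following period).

No-arbitrage ⇒ martingale measure with p* = (R−d)/(u−d) = 0.6604.
Terminal payoffs: V(4,0)=50.3868, V(4,1)=35.3884, V(4,2)=8.7000, V(4,3)=0.0000, V(4,4)=0.0000
  t=3,j=0: stock 28.2989 → up 34.2416 (V=35.3884), down 19.2432 (V=50.3868). Price 39.3031; hedge Δ=-1.0000, bond B=67.6019.
  t=3,j=1: stock 50.3554 → up 60.9300 (V=8.7000), down 34.2416 (V=35.3884). Price 17.2466; hedge Δ=-1.0000, bond B=67.6019.
  t=3,j=2: stock 89.6029 → up 108.4195 (V=0.0000), down 60.9300 (V=8.7000). Price 2.8687; hedge Δ=-0.1832, bond B=19.2838.
  t=3,j=3: stock 159.4405 → up 192.9230 (V=0.0000), down 108.4195 (V=0.0000). Price 0.0000; hedge Δ=0.0000, bond B=0.0000.
  t=2,j=0: stock 41.6160 → up 50.3554 (V=17.2466), down 28.2989 (V=39.3031). Price 24.0170; hedge Δ=-1.0000, bond B=65.6330.
  t=2,j=1: stock 74.0520 → up 89.6029 (V=2.8687), down 50.3554 (V=17.2466). Price 7.5260; hedge Δ=-0.3663, bond B=34.6541.
  t=2,j=2: stock 131.7690 → up 159.4405 (V=0.0000), down 89.6029 (V=2.8687). Price 0.9459; hedge Δ=-0.0411, bond B=6.3585.
  t=1,j=0: stock 61.2000 → up 74.0520 (V=7.5260), down 41.6160 (V=24.0170). Price 12.7443; hedge Δ=-0.5084, bond B=43.8594.
  t=1,j=1: stock 108.9000 → up 131.7690 (V=0.9459), down 74.0520 (V=7.5260). Price 3.0880; hedge Δ=-0.1140, bond B=15.5032.
  t=0,j=0: stock 90.0000 → up 108.9000 (V=3.0880), down 61.2000 (V=12.7443). Price 6.1820; hedge Δ=-0.2024, bond B=24.4016.
Verification: the root portfolio costs Δ(0,0)·S0 + B(0,0) = 6.1820, matching V0.

(0,0): Delta=-0.2024 Bond=24.4016
(1,0): Delta=-0.5084 Bond=43.8594
(1,1): Delta=-0.1140 Bond=15.5032
(2,0): Delta=-1.0000 Bond=65.6330
(2,1): Delta=-0.3663 Bond=34.6541
(2,2): Delta=-0.0411 Bond=6.3585
(3,0): Delta=-1.0000 Bond=67.6019
(3,1): Delta=-1.0000 Bond=67.6019
(3,2): Delta=-0.1832 Bond=19.2838
(3,3): Delta=0.0000 Bond=0.0000
V0=6.1820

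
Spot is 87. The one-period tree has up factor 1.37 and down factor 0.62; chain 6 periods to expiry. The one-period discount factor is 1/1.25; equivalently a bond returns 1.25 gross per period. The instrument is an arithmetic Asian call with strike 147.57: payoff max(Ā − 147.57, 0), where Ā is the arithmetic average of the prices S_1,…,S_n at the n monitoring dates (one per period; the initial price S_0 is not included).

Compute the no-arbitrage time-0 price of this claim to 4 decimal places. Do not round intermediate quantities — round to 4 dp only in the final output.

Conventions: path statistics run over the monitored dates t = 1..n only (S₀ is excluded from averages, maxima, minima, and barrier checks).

Under the martingale measure an up-move has probability p* = 0.8400; value the claim as the probability-weighted average of per-path payoffs, discounted 6 periods at R = 1.25.
Enumerate all 2^6 = 64 price paths (U = up ×1.37, D = down ×0.62); each path with k up-moves has probability p*^k·(1−p*)^(6−k).
DDDDDD: Ā=22.3141, payoff=0.0000, prob=0.000017
UDDDDD: Ā=49.3070, payoff=0.0000, prob=0.000088
DUDDDD: Ā=38.4320, payoff=0.0000, prob=0.000088
UUDDDD: Ā=84.9223, payoff=0.0000, prob=0.000462
DDUDDD: Ā=31.6895, payoff=0.0000, prob=0.000088
UDUDDD: Ā=70.0236, payoff=0.0000, prob=0.000462
DUUDDD: Ā=59.1486, payoff=0.0000, prob=0.000462
UUUDDD: Ā=130.6993, payoff=0.0000, prob=0.002428
DDDUDD: Ā=27.5092, payoff=0.0000, prob=0.000088
UDDUDD: Ā=60.7864, payoff=0.0000, prob=0.000462
DUDUDD: Ā=49.9114, payoff=0.0000, prob=0.000462
UUDUDD: Ā=110.2880, payoff=0.0000, prob=0.002428
DDUUDD: Ā=43.1689, payoff=0.0000, prob=0.000462
UDUUDD: Ā=95.3893, payoff=0.0000, prob=0.002428
DUUUDD: Ā=84.5143, payoff=0.0000, prob=0.002428
UUUUDD: Ā=186.7493, payoff=39.1793, prob=0.012746
DDDDUD: Ā=24.9173, payoff=0.0000, prob=0.000088
UDDDUD: Ā=55.0593, payoff=0.0000, prob=0.000462
DUDDUD: Ā=44.1843, payoff=0.0000, prob=0.000462
UUDDUD: Ā=97.6330, payoff=0.0000, prob=0.002428
DDUDUD: Ā=37.4418, payoff=0.0000, prob=0.000462
UDUDUD: Ā=82.7343, payoff=0.0000, prob=0.002428
DUUDUD: Ā=71.8593, payoff=0.0000, prob=0.002428
UUUDUD: Ā=158.7858, payoff=11.2158, prob=0.012746
DDDUUD: Ā=33.2614, payoff=0.0000, prob=0.000462
UDDUUD: Ā=73.4970, payoff=0.0000, prob=0.002428
DUDUUD: Ā=62.6220, payoff=0.0000, prob=0.002428
UUDUUD: Ā=138.3745, payoff=0.0000, prob=0.012746
DDUUUD: Ā=55.8795, payoff=0.0000, prob=0.002428
UDUUUD: Ā=123.4758, payoff=0.0000, prob=0.012746
DUUUUD: Ā=112.6008, payoff=0.0000, prob=0.012746
UUUUUD: Ā=248.8114, payoff=101.2414, prob=0.066914
DDDDDU: Ā=23.3104, payoff=0.0000, prob=0.000088
UDDDDU: Ā=51.5085, payoff=0.0000, prob=0.000462
DUDDDU: Ā=40.6335, payoff=0.0000, prob=0.000462
UUDDDU: Ā=89.7869, payoff=0.0000, prob=0.002428
DDUDDU: Ā=33.8910, payoff=0.0000, prob=0.000462
UDUDDU: Ā=74.8882, payoff=0.0000, prob=0.002428
DUUDDU: Ā=64.0132, payoff=0.0000, prob=0.002428
UUUDDU: Ā=141.4485, payoff=0.0000, prob=0.012746
DDDUDU: Ā=29.7106, payoff=0.0000, prob=0.000462
UDDUDU: Ā=65.6509, payoff=0.0000, prob=0.002428
DUDUDU: Ā=54.7759, payoff=0.0000, prob=0.002428
UUDUDU: Ā=121.0372, payoff=0.0000, prob=0.012746
DDUUDU: Ā=48.0334, payoff=0.0000, prob=0.002428
UDUUDU: Ā=106.1384, payoff=0.0000, prob=0.012746
DUUUDU: Ā=95.2634, payoff=0.0000, prob=0.012746
UUUUDU: Ā=210.5014, payoff=62.9314, prob=0.066914
DDDDUU: Ā=27.1188, payoff=0.0000, prob=0.000462
UDDDUU: Ā=59.9239, payoff=0.0000, prob=0.002428
DUDDUU: Ā=49.0489, payoff=0.0000, prob=0.002428
UUDDUU: Ā=108.3822, payoff=0.0000, prob=0.012746
DDUDUU: Ā=42.3064, payoff=0.0000, prob=0.002428
UDUDUU: Ā=93.4834, payoff=0.0000, prob=0.012746
DUUDUU: Ā=82.6084, payoff=0.0000, prob=0.012746
UUUDUU: Ā=182.5380, payoff=34.9680, prob=0.066914
DDDUUU: Ā=38.1260, payoff=0.0000, prob=0.002428
UDDUUU: Ā=84.2462, payoff=0.0000, prob=0.012746
DUDUUU: Ā=73.3712, payoff=0.0000, prob=0.012746
UUDUUU: Ā=162.1267, payoff=14.5567, prob=0.066914
DDUUUU: Ā=66.6287, payoff=0.0000, prob=0.012746
UDUUUU: Ā=147.2279, payoff=0.0000, prob=0.066914
DUUUUU: Ā=136.3529, payoff=0.0000, prob=0.066914
UUUUUU: Ā=301.2960, payoff=153.7260, prob=0.351298
Price = Σ prob·payoff / R^6 = 68.945291 / 3.814697 = 18.0736

price = 18.0736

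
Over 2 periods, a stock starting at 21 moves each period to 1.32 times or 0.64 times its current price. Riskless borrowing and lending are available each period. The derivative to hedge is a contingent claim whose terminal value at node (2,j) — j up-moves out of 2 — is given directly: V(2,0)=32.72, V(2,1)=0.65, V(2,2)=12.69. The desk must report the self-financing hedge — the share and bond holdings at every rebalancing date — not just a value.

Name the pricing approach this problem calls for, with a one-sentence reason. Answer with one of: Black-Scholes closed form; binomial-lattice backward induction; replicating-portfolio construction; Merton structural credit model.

framework: replicating-portfolio construction

Key observation: a price alone would not answer the question — the per-node share/bond construction on the spot-21, 1.32/0.64 tree is required, and only the replicating-portfolio method yields it.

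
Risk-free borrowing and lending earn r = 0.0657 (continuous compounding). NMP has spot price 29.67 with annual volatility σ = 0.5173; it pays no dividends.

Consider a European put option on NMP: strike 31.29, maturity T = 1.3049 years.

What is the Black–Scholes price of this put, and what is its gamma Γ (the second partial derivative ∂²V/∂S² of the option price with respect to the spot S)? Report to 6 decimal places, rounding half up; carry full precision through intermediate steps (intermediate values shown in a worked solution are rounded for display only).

σ√T = 0.5173·√1.3049 = 0.590923
d₁ = (ln(S/K) + (r+σ²/2)T) / (σ√T) = (ln(29.67/31.29) + (0.0657+0.5173²/2)·1.3049) / 0.590923 = (-0.053162 + 0.260327) / 0.590923 = 0.350578
d₂ = d₁ − σ√T = 0.350578 − 0.590923 = -0.240345
e^{−rT} = 0.917840
N(−d₁) = 0.362952,  N(−d₂) = 0.594969
Put price V = K·e^{−rT}·N(−d₂) − S·N(−d₁) = 17.087033 − 10.768795 = 6.318238
φ(d₁) = (1/√(2π))·e^{−d₁²/2} = 0.375164
Γ = φ(d₁) / (S·σ·√T) = 0.021398

price = 6.318238
Γ = 0.021398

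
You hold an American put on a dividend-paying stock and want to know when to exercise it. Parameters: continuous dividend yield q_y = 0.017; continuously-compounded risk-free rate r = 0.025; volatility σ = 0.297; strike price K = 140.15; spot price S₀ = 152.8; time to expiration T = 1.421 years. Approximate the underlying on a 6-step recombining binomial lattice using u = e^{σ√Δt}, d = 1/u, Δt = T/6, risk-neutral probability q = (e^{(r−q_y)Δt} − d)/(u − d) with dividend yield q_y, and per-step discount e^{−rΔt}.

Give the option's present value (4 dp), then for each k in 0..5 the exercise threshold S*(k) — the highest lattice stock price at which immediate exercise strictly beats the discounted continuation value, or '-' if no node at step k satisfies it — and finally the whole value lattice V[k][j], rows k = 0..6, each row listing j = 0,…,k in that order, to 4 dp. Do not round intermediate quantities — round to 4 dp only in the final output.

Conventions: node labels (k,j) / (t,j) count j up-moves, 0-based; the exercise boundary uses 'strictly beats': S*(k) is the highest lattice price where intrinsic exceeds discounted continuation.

price = 14.4038
boundary = - - - - 85.7112 99.0396
tree:
14.4038
21.2767 6.8499
30.4159 11.2586 1.9741
41.7384 18.0557 3.7502 0.0000
54.4388 27.9703 7.1242 0.0000 0.0000
65.9735 41.1104 13.5336 0.0000 0.0000 0.0000
75.9560 54.4388 25.7093 0.0000 0.0000 0.0000 0.0000

params: Δt=0.23683 u=1.15550 d=0.86542 q=0.47047 e^(-rΔt)=0.99410
t_6 payoffs: 75.9560 54.4388 25.7093 0.0000 0.0000 0.0000 0.0000
t_5: node(5,0) S=74.1765 payoff=65.9735 vs cont=65.4442 → 65.9735 [stop]  node(5,1) S=99.0396 payoff=41.1104 vs cont=40.6810 → 41.1104 [stop]  node(5,2) S=132.2367 payoff=7.9133 vs cont=13.5336 → 13.5336 [wait]  node(5,3) S=176.5610 payoff=0.0000 vs cont=0.0000 → 0.0000 [wait]  node(5,4) S=235.7424 payoff=0.0000 vs cont=0.0000 → 0.0000 [wait]  node(5,5) S=314.7608 payoff=0.0000 vs cont=0.0000 → 0.0000 [wait]  ⇒ S*(5)=99.0396
t_4: node(4,0) S=85.7112 payoff=54.4388 vs cont=53.9558 → 54.4388 [stop]  node(4,1) S=114.4407 payoff=25.7093 vs cont=27.9703 → 27.9703 [wait]  node(4,2) S=152.8000 payoff=0.0000 vs cont=7.1242 → 7.1242 [wait]  node(4,3) S=204.0170 payoff=0.0000 vs cont=0.0000 → 0.0000 [wait]  node(4,4) S=272.4013 payoff=0.0000 vs cont=0.0000 → 0.0000 [wait]  ⇒ S*(4)=85.7112
t_3: node(3,0) S=99.0396 payoff=41.1104 vs cont=41.7384 → 41.7384 [wait]  node(3,1) S=132.2367 payoff=7.9133 vs cont=18.0557 → 18.0557 [wait]  node(3,2) S=176.5610 payoff=0.0000 vs cont=3.7502 → 3.7502 [wait]  node(3,3) S=235.7424 payoff=0.0000 vs cont=0.0000 → 0.0000 [wait]  ⇒ S*(3)=-
t_2: node(2,0) S=114.4407 payoff=25.7093 vs cont=30.4159 → 30.4159 [wait]  node(2,1) S=152.8000 payoff=0.0000 vs cont=11.2586 → 11.2586 [wait]  node(2,2) S=204.0170 payoff=0.0000 vs cont=1.9741 → 1.9741 [wait]  ⇒ S*(2)=-
t_1: node(1,0) S=132.2367 payoff=7.9133 vs cont=21.2767 → 21.2767 [wait]  node(1,1) S=176.5610 payoff=0.0000 vs cont=6.8499 → 6.8499 [wait]  ⇒ S*(1)=-
t_0: node(0,0) S=152.8000 payoff=0.0000 vs cont=14.4038 → 14.4038 [wait]  ⇒ S*(0)=-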